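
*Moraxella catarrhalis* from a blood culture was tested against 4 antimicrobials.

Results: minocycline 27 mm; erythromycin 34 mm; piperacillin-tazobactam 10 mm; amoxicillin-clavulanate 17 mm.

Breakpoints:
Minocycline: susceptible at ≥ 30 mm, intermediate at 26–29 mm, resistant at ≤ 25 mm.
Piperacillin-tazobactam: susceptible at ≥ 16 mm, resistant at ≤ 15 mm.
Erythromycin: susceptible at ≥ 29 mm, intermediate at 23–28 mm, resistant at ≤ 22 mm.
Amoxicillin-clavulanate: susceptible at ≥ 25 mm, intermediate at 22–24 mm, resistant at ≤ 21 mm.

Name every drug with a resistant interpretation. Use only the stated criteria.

Minocycline (27 mm) in 26–29 mm → intermediate
Erythromycin (34 mm) ≥ 29 mm — susceptible
Piperacillin-tazobactam (10 mm) ≤ 15 mm — R
Amoxicillin-clavulanate 17 mm: ≤ 21 mm ⇒ resistant

piperacillin-tazobactam, amoxicillin-clavulanate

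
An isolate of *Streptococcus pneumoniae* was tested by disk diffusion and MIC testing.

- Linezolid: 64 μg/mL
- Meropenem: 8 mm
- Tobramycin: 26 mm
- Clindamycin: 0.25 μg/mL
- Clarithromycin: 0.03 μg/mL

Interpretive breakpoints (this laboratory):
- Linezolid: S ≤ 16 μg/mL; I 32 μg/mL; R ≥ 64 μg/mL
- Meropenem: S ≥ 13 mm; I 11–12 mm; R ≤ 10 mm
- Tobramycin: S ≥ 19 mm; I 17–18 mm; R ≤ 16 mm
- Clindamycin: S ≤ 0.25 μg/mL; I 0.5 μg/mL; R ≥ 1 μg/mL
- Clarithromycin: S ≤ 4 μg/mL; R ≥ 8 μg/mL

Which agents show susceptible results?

Linezolid: 64 μg/mL is ≥ 64 μg/mL → Resistant
Meropenem (8 mm) ≤ 10 mm ⇒ R
Tobramycin: 26 mm is ≥ 19 mm → S
Clindamycin: 0.25 μg/mL is ≤ 0.25 μg/mL → Susceptible
Clarithromycin (0.03 μg/mL) ≤ 4 μg/mL — S

tobramycin, clindamycin, clarithromycin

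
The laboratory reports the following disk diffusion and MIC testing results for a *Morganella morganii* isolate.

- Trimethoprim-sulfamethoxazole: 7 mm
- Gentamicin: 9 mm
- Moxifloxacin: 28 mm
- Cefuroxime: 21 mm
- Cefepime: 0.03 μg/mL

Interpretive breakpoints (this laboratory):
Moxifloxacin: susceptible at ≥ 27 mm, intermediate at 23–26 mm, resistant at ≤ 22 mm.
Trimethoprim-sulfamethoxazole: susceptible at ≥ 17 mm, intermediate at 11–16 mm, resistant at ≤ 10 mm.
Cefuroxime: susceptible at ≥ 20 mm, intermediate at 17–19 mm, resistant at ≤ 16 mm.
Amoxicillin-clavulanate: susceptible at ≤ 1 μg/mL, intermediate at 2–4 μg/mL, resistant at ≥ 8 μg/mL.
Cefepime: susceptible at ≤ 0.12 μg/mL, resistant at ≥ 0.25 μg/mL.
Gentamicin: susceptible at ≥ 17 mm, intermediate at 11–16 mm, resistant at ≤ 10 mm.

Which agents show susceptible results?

moxifloxacin, cefuroxime, cefepime

Trimethoprim-sulfamethoxazole (7 mm) ≤ 10 mm ⇒ resistant
Gentamicin 9 mm: ≤ 10 mm → resistant
Moxifloxacin (28 mm) ≥ 27 mm → S
Cefuroxime (21 mm) ≥ 20 mm ⇒ susceptible
Cefepime (0.03 μg/mL) ≤ 0.12 μg/mL → Susceptible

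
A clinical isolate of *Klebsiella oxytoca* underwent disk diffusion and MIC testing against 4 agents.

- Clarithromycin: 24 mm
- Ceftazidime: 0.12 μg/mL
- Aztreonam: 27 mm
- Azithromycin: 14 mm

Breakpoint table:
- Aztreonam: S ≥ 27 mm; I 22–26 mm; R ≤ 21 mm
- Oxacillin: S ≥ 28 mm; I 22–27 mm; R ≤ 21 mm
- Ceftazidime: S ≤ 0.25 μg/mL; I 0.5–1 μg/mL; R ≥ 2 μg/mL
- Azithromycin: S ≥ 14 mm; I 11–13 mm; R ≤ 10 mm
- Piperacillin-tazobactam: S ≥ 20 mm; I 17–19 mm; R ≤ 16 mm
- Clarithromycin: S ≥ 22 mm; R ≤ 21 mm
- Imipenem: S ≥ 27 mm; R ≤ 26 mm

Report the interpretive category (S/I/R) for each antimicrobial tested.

Clarithromycin: 24 mm is ≥ 22 mm ⇒ Susceptible
Ceftazidime (0.12 μg/mL) ≤ 0.25 μg/mL → Susceptible
Aztreonam (27 mm) ≥ 27 mm → Susceptible
Azithromycin (14 mm) ≥ 14 mm → susceptible

S, S, S, S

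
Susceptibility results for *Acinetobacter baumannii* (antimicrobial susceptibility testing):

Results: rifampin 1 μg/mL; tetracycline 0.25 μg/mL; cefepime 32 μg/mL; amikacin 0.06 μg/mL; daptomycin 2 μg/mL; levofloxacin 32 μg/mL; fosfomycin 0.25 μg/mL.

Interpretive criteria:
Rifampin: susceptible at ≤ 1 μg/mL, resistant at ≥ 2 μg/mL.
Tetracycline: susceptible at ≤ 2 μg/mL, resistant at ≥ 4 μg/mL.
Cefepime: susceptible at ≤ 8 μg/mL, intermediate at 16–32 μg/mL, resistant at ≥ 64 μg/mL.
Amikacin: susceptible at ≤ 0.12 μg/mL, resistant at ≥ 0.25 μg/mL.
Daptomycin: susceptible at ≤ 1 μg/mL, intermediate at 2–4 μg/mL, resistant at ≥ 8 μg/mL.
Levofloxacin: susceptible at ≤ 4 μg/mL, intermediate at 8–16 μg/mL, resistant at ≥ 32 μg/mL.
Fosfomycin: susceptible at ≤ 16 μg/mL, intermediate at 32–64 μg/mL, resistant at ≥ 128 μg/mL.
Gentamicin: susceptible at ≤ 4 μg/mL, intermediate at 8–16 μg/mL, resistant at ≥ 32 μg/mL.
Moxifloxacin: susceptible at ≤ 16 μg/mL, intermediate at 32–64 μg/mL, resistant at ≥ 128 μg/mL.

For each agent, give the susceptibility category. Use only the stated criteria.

S, S, I, S, I, R, S

Rifampin 1 μg/mL: ≤ 1 μg/mL — S
Tetracycline (0.25 μg/mL) ≤ 2 μg/mL → S
Cefepime 32 μg/mL: in 16–32 μg/mL — I
Amikacin (0.06 μg/mL) ≤ 0.12 μg/mL — S
Daptomycin: 2 μg/mL is in 2–4 μg/mL — I
Levofloxacin: 32 μg/mL is ≥ 32 μg/mL → Resistant
Fosfomycin 0.25 μg/mL: ≤ 16 μg/mL — susceptible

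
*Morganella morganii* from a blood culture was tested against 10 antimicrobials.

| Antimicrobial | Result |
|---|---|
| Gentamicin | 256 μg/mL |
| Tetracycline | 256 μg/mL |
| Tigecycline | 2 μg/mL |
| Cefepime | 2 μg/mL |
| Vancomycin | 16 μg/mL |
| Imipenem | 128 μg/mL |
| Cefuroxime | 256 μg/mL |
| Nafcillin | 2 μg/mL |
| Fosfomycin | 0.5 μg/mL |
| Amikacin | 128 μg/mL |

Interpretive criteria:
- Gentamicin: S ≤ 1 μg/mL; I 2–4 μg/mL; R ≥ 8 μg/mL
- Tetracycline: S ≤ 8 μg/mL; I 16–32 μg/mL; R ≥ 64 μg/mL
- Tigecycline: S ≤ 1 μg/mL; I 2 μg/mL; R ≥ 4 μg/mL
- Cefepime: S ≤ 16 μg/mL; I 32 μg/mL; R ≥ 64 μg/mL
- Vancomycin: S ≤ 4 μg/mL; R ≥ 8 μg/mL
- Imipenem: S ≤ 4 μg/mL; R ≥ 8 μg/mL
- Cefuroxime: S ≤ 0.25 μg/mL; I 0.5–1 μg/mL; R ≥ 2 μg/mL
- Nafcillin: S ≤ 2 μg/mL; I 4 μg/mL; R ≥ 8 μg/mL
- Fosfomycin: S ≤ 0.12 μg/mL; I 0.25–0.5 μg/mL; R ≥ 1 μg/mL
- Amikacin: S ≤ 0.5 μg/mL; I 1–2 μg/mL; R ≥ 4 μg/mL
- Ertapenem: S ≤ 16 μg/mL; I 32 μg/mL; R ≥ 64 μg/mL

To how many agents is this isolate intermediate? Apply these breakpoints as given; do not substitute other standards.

Gentamicin (256 μg/mL) ≥ 8 μg/mL — resistant
Tetracycline (256 μg/mL) ≥ 64 μg/mL — Resistant
Tigecycline (2 μg/mL) = 2 μg/mL → Intermediate
Cefepime: 2 μg/mL is ≤ 16 μg/mL → Susceptible
Vancomycin: 16 μg/mL is ≥ 8 μg/mL → resistant
Imipenem 128 μg/mL: ≥ 8 μg/mL → Resistant
Cefuroxime (256 μg/mL) ≥ 2 μg/mL → R
Nafcillin 2 μg/mL: ≤ 2 μg/mL ⇒ susceptible
Fosfomycin 0.5 μg/mL: in 0.25–0.5 μg/mL — intermediate
Amikacin 128 μg/mL: ≥ 4 μg/mL → resistant
Intermediate: 2

2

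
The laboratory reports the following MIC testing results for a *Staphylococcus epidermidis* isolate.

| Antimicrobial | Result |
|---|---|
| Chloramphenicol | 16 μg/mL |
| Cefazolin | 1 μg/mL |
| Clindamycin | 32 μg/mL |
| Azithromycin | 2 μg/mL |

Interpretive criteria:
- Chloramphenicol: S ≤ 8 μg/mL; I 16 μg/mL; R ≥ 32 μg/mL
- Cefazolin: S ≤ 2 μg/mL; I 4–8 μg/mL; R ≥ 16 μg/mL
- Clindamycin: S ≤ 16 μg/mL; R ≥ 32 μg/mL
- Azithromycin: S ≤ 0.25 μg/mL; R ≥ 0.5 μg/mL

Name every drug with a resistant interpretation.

clindamycin, azithromycin

Chloramphenicol: 16 μg/mL is = 16 μg/mL → intermediate
Cefazolin: 1 μg/mL is ≤ 2 μg/mL ⇒ Susceptible
Clindamycin: 32 μg/mL is ≥ 32 μg/mL — Resistant
Azithromycin: 2 μg/mL is ≥ 0.5 μg/mL → R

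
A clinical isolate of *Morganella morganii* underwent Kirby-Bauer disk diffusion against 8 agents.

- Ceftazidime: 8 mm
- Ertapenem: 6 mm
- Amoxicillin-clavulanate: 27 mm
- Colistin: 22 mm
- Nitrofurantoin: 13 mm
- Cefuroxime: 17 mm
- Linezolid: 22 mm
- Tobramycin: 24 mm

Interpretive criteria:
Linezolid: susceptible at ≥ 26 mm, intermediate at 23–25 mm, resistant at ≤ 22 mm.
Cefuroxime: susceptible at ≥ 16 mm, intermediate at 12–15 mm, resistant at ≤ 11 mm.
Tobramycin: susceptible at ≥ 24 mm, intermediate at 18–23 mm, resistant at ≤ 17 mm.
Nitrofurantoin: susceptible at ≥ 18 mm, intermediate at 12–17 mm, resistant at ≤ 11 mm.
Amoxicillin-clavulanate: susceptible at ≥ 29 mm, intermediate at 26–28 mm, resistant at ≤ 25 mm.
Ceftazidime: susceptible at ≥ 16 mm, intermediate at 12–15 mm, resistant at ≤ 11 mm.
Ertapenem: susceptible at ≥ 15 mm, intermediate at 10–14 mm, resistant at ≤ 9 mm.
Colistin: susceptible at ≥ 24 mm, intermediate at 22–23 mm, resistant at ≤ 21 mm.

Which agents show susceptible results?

cefuroxime, tobramycin

Ceftazidime 8 mm: ≤ 11 mm — R
Ertapenem: 6 mm is ≤ 9 mm → resistant
Amoxicillin-clavulanate 27 mm: in 26–28 mm ⇒ intermediate
Colistin: 22 mm is in 22–23 mm ⇒ intermediate
Nitrofurantoin: 13 mm is in 12–17 mm ⇒ intermediate
Cefuroxime: 17 mm is ≥ 16 mm — Susceptible
Linezolid: 22 mm is ≤ 22 mm — Resistant
Tobramycin 24 mm: ≥ 24 mm ⇒ S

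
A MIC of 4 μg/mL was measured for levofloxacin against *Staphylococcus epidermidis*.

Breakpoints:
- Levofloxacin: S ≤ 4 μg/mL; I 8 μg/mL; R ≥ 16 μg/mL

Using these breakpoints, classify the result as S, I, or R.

Levofloxacin: 4 μg/mL is ≤ 4 μg/mL → S

S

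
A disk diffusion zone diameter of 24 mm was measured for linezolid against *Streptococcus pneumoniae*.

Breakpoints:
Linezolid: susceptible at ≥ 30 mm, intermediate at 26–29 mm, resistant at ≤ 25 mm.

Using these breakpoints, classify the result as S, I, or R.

Linezolid (24 mm) ≤ 25 mm ⇒ R

R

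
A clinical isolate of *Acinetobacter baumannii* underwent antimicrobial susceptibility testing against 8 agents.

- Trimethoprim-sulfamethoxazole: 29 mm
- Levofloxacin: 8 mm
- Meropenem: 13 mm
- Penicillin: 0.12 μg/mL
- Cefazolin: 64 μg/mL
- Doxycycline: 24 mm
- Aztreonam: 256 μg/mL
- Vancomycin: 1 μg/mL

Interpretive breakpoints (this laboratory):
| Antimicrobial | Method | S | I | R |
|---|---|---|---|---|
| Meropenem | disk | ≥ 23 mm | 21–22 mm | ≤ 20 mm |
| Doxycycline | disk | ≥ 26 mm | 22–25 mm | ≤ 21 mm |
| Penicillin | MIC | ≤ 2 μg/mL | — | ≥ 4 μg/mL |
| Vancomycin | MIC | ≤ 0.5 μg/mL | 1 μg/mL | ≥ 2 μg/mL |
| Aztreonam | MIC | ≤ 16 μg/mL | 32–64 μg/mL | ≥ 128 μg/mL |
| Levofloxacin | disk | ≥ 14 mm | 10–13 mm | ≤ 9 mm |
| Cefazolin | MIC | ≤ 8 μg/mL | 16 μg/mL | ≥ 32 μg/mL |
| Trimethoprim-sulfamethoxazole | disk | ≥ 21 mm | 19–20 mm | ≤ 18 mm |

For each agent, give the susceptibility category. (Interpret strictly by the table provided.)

Trimethoprim-sulfamethoxazole (29 mm) ≥ 21 mm → S
Levofloxacin: 8 mm is ≤ 9 mm → Resistant
Meropenem (13 mm) ≤ 20 mm ⇒ R
Penicillin: 0.12 μg/mL is ≤ 2 μg/mL — S
Cefazolin (64 μg/mL) ≥ 32 μg/mL → resistant
Doxycycline 24 mm: in 22–25 mm — I
Aztreonam: 256 μg/mL is ≥ 128 μg/mL → Resistant
Vancomycin (1 μg/mL) = 1 μg/mL — intermediate

S, R, R, S, R, I, R, I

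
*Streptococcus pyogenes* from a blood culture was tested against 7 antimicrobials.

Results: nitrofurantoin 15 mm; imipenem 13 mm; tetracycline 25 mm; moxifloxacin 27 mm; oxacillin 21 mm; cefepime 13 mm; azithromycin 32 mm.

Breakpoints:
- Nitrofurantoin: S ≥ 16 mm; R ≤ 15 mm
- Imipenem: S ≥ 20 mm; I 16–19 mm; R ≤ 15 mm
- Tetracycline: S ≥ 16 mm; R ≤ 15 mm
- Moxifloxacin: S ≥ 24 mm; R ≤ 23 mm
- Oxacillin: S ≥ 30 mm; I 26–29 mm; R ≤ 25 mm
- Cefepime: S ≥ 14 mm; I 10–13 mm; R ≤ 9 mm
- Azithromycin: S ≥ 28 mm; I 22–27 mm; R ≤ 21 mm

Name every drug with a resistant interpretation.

Nitrofurantoin (15 mm) ≤ 15 mm — R
Imipenem 13 mm: ≤ 15 mm — R
Tetracycline: 25 mm is ≥ 16 mm → Susceptible
Moxifloxacin 27 mm: ≥ 24 mm → Susceptible
Oxacillin: 21 mm is ≤ 25 mm ⇒ R
Cefepime: 13 mm is in 10–13 mm — Intermediate
Azithromycin: 32 mm is ≥ 28 mm → S

nitrofurantoin, imipenem, oxacillin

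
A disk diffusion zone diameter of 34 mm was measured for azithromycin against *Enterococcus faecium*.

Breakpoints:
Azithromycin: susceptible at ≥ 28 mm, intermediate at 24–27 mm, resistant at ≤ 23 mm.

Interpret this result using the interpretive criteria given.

Azithromycin 34 mm: ≥ 28 mm — S

S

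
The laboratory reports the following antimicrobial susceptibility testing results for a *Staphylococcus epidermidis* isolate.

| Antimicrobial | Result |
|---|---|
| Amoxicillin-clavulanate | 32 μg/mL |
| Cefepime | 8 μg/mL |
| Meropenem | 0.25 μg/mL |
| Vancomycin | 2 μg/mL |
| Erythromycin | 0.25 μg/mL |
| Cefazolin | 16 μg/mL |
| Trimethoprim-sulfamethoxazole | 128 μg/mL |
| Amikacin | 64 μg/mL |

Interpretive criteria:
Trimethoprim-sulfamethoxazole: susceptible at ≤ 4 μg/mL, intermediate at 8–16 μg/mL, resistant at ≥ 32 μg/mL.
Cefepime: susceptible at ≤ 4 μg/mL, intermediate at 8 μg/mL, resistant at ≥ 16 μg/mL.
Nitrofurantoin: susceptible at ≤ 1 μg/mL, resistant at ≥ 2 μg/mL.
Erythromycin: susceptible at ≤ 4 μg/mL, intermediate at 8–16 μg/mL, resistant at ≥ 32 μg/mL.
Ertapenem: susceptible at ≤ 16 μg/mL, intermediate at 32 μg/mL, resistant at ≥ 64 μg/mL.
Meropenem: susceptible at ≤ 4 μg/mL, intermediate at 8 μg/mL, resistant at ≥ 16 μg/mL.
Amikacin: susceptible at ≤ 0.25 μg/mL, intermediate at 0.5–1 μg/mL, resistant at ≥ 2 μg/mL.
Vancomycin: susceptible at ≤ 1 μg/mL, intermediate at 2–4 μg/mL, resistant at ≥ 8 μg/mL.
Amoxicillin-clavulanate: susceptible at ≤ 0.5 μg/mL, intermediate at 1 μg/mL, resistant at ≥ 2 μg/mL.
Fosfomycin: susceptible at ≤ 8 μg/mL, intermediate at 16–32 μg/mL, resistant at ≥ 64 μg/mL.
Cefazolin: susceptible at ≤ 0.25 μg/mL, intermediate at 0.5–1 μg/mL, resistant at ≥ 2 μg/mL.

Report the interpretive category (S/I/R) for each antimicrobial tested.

Amoxicillin-clavulanate: 32 μg/mL is ≥ 2 μg/mL — R
Cefepime (8 μg/mL) = 8 μg/mL — Intermediate
Meropenem: 0.25 μg/mL is ≤ 4 μg/mL ⇒ susceptible
Vancomycin: 2 μg/mL is in 2–4 μg/mL ⇒ intermediate
Erythromycin: 0.25 μg/mL is ≤ 4 μg/mL → S
Cefazolin (16 μg/mL) ≥ 2 μg/mL ⇒ Resistant
Trimethoprim-sulfamethoxazole (128 μg/mL) ≥ 32 μg/mL → R
Amikacin 64 μg/mL: ≥ 2 μg/mL → Resistant

R, I, S, I, S, R, R, R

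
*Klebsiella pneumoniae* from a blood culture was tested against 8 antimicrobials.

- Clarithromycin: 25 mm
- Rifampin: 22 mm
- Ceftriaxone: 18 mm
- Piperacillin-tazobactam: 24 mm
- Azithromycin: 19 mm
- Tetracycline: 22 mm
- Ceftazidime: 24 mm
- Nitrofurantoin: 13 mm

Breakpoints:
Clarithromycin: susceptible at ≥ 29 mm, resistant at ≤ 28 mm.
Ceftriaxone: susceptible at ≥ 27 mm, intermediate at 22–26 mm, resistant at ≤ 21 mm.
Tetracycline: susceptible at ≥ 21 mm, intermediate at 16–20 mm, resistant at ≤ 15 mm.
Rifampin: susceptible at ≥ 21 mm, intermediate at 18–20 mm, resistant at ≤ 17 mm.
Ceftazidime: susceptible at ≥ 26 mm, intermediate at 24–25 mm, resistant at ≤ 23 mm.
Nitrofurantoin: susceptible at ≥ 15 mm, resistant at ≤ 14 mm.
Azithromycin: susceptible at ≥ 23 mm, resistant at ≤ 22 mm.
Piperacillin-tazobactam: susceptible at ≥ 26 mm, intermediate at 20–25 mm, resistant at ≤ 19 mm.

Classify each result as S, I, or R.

R, S, R, I, R, S, I, R

Clarithromycin (25 mm) ≤ 28 mm ⇒ resistant
Rifampin 22 mm: ≥ 21 mm ⇒ susceptible
Ceftriaxone: 18 mm is ≤ 21 mm — Resistant
Piperacillin-tazobactam (24 mm) in 20–25 mm ⇒ I
Azithromycin 19 mm: ≤ 22 mm — R
Tetracycline: 22 mm is ≥ 21 mm → susceptible
Ceftazidime (24 mm) in 24–25 mm ⇒ I
Nitrofurantoin 13 mm: ≤ 14 mm → R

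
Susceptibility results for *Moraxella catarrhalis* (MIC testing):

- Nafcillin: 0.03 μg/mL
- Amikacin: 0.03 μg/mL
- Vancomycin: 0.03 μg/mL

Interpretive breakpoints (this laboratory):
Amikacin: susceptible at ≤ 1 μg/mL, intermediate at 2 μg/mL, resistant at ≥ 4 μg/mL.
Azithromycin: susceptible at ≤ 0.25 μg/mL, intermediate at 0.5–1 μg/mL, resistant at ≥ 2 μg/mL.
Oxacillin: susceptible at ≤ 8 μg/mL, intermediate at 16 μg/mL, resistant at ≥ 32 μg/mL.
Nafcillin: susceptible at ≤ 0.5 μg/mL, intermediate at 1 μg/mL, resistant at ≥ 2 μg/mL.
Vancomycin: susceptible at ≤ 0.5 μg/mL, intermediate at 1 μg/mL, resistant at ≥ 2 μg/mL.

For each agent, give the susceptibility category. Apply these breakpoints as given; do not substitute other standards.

S, S, S

Nafcillin 0.03 μg/mL: ≤ 0.5 μg/mL → S
Amikacin (0.03 μg/mL) ≤ 1 μg/mL — susceptible
Vancomycin (0.03 μg/mL) ≤ 0.5 μg/mL ⇒ Susceptible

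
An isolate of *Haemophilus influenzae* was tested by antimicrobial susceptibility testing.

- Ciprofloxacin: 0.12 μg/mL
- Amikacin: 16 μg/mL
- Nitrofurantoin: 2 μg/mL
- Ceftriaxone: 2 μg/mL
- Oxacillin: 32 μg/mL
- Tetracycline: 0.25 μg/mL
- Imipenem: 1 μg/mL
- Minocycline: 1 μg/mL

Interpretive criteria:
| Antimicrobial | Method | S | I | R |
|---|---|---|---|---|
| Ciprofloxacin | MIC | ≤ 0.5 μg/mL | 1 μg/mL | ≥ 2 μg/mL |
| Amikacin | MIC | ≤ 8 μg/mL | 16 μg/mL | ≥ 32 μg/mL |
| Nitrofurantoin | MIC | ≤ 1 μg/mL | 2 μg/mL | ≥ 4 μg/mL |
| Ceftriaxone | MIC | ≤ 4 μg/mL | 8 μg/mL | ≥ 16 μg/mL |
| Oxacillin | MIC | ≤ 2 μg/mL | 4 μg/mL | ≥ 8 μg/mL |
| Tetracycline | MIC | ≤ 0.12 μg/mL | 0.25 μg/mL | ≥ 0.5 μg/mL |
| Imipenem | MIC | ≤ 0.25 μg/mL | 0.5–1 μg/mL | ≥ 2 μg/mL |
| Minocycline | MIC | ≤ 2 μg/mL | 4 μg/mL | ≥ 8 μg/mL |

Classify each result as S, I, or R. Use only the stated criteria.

S, I, I, S, R, I, I, S

Ciprofloxacin 0.12 μg/mL: ≤ 0.5 μg/mL — S
Amikacin 16 μg/mL: = 16 μg/mL — intermediate
Nitrofurantoin 2 μg/mL: = 2 μg/mL → I
Ceftriaxone 2 μg/mL: ≤ 4 μg/mL ⇒ susceptible
Oxacillin: 32 μg/mL is ≥ 8 μg/mL — Resistant
Tetracycline (0.25 μg/mL) = 0.25 μg/mL — Intermediate
Imipenem 1 μg/mL: in 0.5–1 μg/mL → Intermediate
Minocycline 1 μg/mL: ≤ 2 μg/mL — susceptible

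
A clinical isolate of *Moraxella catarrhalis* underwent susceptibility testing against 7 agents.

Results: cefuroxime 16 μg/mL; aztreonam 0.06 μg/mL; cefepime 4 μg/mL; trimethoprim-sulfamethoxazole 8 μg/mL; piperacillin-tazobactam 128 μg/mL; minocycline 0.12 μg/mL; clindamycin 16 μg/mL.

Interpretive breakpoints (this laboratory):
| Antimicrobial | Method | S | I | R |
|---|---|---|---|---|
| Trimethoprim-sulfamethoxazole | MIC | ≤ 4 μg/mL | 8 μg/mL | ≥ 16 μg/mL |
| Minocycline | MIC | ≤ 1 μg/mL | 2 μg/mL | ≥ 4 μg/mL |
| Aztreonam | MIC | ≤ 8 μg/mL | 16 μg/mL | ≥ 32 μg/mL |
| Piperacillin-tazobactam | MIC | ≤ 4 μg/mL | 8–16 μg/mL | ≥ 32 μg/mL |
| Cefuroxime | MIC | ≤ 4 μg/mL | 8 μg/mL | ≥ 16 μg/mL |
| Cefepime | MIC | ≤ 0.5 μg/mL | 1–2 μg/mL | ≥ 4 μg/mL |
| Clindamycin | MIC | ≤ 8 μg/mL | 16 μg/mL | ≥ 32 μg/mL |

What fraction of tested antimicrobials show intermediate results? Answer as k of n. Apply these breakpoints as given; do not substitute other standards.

2 of 7

Cefuroxime: 16 μg/mL is ≥ 16 μg/mL → R
Aztreonam 0.06 μg/mL: ≤ 8 μg/mL → S
Cefepime (4 μg/mL) ≥ 4 μg/mL — Resistant
Trimethoprim-sulfamethoxazole 8 μg/mL: = 8 μg/mL → I
Piperacillin-tazobactam (128 μg/mL) ≥ 32 μg/mL — R
Minocycline (0.12 μg/mL) ≤ 1 μg/mL ⇒ Susceptible
Clindamycin 16 μg/mL: = 16 μg/mL — I
Intermediate: 2/7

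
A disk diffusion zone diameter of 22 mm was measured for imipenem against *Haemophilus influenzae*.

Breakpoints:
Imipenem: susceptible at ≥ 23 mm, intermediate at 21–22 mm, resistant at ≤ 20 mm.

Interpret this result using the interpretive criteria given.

Intermediate

Imipenem (22 mm) in 21–22 mm — intermediate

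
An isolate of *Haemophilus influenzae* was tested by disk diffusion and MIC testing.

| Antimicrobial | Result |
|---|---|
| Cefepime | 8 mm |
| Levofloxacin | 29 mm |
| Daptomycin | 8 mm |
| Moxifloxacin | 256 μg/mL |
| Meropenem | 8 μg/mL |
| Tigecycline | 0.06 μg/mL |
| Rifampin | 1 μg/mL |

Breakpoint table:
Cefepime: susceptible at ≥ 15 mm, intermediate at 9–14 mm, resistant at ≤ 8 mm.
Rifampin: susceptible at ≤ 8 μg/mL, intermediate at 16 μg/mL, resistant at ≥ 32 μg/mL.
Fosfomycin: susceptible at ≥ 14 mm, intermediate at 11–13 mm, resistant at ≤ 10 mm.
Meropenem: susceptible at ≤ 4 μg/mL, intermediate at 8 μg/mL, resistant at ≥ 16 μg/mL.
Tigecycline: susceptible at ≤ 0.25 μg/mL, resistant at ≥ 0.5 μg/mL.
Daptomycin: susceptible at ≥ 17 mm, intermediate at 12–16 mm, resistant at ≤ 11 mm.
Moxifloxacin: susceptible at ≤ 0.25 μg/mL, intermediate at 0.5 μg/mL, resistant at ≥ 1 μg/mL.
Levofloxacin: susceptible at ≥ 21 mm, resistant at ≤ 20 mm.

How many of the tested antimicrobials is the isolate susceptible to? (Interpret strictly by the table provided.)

Cefepime: 8 mm is ≤ 8 mm — R
Levofloxacin (29 mm) ≥ 21 mm → Susceptible
Daptomycin: 8 mm is ≤ 11 mm — Resistant
Moxifloxacin 256 μg/mL: ≥ 1 μg/mL → Resistant
Meropenem 8 μg/mL: = 8 μg/mL → I
Tigecycline (0.06 μg/mL) ≤ 0.25 μg/mL ⇒ S
Rifampin (1 μg/mL) ≤ 8 μg/mL ⇒ S
Susceptible: 3

3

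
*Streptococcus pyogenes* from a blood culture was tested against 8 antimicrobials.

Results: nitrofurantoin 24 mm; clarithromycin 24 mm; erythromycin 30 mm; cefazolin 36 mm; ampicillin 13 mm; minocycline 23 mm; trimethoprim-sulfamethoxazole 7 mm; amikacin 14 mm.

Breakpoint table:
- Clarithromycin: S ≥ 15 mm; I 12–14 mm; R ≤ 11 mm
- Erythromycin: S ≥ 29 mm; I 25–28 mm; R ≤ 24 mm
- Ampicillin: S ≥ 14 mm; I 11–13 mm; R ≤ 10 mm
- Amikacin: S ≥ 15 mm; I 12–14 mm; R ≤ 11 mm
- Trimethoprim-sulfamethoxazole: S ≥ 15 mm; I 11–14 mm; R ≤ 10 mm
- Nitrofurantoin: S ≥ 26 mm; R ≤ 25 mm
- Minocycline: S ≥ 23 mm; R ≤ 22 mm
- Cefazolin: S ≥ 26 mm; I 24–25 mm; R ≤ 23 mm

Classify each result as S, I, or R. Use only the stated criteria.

Nitrofurantoin: 24 mm is ≤ 25 mm — Resistant
Clarithromycin 24 mm: ≥ 15 mm — susceptible
Erythromycin 30 mm: ≥ 29 mm → Susceptible
Cefazolin 36 mm: ≥ 26 mm → Susceptible
Ampicillin (13 mm) in 11–13 mm — intermediate
Minocycline (23 mm) ≥ 23 mm ⇒ S
Trimethoprim-sulfamethoxazole 7 mm: ≤ 10 mm ⇒ R
Amikacin 14 mm: in 12–14 mm ⇒ intermediate

R, S, S, S, I, S, R, I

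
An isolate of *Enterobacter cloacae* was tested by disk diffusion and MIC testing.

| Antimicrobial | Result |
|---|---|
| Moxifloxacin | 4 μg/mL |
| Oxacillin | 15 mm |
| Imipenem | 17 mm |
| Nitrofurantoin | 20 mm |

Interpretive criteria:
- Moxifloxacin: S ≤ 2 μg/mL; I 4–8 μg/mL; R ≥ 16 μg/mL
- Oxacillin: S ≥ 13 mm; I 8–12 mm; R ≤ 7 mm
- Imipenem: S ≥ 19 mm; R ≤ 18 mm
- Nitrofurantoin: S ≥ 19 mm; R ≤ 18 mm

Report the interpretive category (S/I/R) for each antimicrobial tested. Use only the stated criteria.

Moxifloxacin: 4 μg/mL is in 4–8 μg/mL — I
Oxacillin: 15 mm is ≥ 13 mm → Susceptible
Imipenem (17 mm) ≤ 18 mm — R
Nitrofurantoin (20 mm) ≥ 19 mm — S

I, S, R, S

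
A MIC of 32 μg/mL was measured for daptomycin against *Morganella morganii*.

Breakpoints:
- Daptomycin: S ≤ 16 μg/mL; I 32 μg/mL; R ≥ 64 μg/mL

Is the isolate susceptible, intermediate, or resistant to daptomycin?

Intermediate

Daptomycin 32 μg/mL: = 32 μg/mL ⇒ intermediate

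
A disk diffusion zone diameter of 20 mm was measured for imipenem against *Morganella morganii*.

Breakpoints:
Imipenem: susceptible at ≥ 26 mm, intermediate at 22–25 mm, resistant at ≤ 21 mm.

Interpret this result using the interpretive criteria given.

R

Imipenem 20 mm: ≤ 21 mm ⇒ resistant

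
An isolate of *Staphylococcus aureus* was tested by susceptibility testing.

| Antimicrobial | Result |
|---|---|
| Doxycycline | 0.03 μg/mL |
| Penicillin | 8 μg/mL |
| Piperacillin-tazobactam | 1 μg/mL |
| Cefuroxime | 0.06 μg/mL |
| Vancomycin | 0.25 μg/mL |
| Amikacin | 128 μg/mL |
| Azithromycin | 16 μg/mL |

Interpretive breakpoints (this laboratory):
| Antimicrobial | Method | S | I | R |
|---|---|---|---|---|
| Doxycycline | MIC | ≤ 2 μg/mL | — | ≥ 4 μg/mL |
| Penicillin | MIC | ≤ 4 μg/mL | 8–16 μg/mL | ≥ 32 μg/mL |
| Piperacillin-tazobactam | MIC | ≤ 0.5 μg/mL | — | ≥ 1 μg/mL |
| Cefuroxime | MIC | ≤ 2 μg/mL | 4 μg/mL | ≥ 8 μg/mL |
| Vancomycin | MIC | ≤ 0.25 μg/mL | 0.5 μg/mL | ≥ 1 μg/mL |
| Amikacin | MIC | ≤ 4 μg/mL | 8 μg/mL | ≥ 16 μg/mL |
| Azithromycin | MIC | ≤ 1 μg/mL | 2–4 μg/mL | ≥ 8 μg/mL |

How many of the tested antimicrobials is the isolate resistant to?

Doxycycline: 0.03 μg/mL is ≤ 2 μg/mL ⇒ susceptible
Penicillin (8 μg/mL) in 8–16 μg/mL ⇒ I
Piperacillin-tazobactam 1 μg/mL: ≥ 1 μg/mL ⇒ resistant
Cefuroxime (0.06 μg/mL) ≤ 2 μg/mL → S
Vancomycin (0.25 μg/mL) ≤ 0.25 μg/mL → susceptible
Amikacin (128 μg/mL) ≥ 16 μg/mL ⇒ resistant
Azithromycin: 16 μg/mL is ≥ 8 μg/mL → resistant
Resistant: 3

3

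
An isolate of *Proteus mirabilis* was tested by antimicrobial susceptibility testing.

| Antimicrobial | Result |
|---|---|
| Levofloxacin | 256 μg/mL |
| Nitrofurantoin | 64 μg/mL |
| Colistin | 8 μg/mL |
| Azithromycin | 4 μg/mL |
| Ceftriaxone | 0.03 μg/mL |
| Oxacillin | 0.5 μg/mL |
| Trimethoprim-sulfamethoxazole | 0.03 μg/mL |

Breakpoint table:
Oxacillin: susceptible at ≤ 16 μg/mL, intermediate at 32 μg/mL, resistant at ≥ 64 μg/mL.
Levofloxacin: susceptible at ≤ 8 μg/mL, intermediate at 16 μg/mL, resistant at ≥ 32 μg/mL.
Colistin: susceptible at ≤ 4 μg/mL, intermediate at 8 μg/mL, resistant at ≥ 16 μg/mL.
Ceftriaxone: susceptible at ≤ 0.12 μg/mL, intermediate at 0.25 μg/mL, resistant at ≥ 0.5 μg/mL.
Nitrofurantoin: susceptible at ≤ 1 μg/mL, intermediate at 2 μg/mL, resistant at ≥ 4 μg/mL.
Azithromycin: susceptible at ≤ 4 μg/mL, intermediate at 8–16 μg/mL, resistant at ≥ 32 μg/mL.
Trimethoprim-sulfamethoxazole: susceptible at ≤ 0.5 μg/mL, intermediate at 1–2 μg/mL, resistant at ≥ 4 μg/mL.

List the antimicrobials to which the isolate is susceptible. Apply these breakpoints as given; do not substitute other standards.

azithromycin, ceftriaxone, oxacillin, trimethoprim-sulfamethoxazole

Levofloxacin (256 μg/mL) ≥ 32 μg/mL ⇒ R
Nitrofurantoin: 64 μg/mL is ≥ 4 μg/mL ⇒ resistant
Colistin: 8 μg/mL is = 8 μg/mL → Intermediate
Azithromycin: 4 μg/mL is ≤ 4 μg/mL → Susceptible
Ceftriaxone: 0.03 μg/mL is ≤ 0.12 μg/mL — Susceptible
Oxacillin 0.5 μg/mL: ≤ 16 μg/mL — susceptible
Trimethoprim-sulfamethoxazole (0.03 μg/mL) ≤ 0.5 μg/mL ⇒ susceptible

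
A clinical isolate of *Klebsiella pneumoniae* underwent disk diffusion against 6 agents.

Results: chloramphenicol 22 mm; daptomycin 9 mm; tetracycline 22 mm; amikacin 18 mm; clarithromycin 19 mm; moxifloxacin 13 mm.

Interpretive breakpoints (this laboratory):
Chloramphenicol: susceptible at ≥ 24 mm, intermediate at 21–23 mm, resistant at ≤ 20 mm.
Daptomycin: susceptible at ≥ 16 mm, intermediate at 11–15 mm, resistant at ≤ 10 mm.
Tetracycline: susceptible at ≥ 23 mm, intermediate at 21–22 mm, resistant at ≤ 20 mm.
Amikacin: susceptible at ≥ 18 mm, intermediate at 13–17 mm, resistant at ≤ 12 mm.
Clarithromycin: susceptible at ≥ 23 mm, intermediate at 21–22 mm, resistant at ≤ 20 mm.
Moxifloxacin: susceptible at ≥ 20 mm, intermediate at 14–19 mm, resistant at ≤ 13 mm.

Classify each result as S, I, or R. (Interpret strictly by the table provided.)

Chloramphenicol 22 mm: in 21–23 mm → intermediate
Daptomycin 9 mm: ≤ 10 mm → Resistant
Tetracycline (22 mm) in 21–22 mm → I
Amikacin (18 mm) ≥ 18 mm ⇒ Susceptible
Clarithromycin (19 mm) ≤ 20 mm — resistant
Moxifloxacin 13 mm: ≤ 13 mm ⇒ Resistant

I, R, I, S, R, R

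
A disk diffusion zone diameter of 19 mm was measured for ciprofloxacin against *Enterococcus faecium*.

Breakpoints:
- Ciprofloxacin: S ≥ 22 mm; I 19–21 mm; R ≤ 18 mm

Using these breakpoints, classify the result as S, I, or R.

Ciprofloxacin (19 mm) in 19–21 mm — Intermediate

Intermediate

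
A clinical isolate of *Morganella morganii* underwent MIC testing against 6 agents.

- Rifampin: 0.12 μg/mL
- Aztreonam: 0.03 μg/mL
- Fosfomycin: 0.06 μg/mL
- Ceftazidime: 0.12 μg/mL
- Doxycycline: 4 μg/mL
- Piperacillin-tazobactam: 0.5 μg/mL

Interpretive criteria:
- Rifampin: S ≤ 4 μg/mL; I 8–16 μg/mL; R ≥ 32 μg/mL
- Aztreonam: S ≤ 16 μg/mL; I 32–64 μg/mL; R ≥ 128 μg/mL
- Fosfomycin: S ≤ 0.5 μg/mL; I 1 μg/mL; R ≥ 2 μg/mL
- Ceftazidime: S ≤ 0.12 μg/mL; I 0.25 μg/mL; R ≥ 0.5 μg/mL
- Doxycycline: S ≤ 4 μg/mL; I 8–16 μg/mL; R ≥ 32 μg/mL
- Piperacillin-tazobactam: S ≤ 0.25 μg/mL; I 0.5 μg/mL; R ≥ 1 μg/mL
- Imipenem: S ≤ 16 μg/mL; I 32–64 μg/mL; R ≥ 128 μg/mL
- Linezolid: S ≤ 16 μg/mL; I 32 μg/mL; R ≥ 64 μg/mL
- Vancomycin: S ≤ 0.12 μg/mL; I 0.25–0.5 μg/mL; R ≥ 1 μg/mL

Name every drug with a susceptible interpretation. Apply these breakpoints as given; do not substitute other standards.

Rifampin: 0.12 μg/mL is ≤ 4 μg/mL ⇒ Susceptible
Aztreonam: 0.03 μg/mL is ≤ 16 μg/mL ⇒ susceptible
Fosfomycin 0.06 μg/mL: ≤ 0.5 μg/mL ⇒ susceptible
Ceftazidime (0.12 μg/mL) ≤ 0.12 μg/mL — S
Doxycycline 4 μg/mL: ≤ 4 μg/mL — S
Piperacillin-tazobactam 0.5 μg/mL: = 0.5 μg/mL ⇒ intermediate

rifampin, aztreonam, fosfomycin, ceftazidime, doxycycline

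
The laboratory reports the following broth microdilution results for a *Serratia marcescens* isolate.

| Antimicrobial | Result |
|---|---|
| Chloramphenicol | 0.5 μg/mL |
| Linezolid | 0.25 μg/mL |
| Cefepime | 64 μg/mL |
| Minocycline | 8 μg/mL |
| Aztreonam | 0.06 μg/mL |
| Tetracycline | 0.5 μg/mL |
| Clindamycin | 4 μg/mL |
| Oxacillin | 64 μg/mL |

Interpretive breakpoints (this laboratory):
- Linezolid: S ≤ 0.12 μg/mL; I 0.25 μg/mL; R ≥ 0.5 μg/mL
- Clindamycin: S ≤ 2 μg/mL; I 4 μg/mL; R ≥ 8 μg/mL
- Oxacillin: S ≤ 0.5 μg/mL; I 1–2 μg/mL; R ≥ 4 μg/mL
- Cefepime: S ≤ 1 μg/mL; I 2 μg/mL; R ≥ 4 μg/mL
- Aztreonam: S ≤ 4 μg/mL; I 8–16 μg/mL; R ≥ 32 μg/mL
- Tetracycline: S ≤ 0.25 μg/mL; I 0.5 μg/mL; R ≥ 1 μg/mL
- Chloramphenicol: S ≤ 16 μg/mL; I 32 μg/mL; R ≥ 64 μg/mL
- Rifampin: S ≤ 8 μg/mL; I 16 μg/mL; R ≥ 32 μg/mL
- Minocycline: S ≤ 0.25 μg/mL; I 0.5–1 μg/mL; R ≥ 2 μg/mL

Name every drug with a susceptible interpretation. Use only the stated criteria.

chloramphenicol, aztreonam

Chloramphenicol: 0.5 μg/mL is ≤ 16 μg/mL ⇒ S
Linezolid: 0.25 μg/mL is = 0.25 μg/mL → I
Cefepime: 64 μg/mL is ≥ 4 μg/mL ⇒ R
Minocycline (8 μg/mL) ≥ 2 μg/mL → Resistant
Aztreonam: 0.06 μg/mL is ≤ 4 μg/mL → susceptible
Tetracycline: 0.5 μg/mL is = 0.5 μg/mL → I
Clindamycin: 4 μg/mL is = 4 μg/mL → I
Oxacillin: 64 μg/mL is ≥ 4 μg/mL → R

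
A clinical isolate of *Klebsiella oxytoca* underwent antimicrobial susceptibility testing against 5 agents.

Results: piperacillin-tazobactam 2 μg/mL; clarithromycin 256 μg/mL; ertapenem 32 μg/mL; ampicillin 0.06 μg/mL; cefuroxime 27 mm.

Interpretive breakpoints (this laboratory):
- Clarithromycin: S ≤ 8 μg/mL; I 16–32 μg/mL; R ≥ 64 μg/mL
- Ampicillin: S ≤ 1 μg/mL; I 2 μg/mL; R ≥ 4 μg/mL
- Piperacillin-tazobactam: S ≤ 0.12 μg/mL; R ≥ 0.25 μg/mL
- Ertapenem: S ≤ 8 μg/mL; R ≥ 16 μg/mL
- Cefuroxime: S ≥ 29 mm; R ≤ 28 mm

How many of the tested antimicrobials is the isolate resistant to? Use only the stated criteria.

Piperacillin-tazobactam (2 μg/mL) ≥ 0.25 μg/mL ⇒ resistant
Clarithromycin: 256 μg/mL is ≥ 64 μg/mL → Resistant
Ertapenem 32 μg/mL: ≥ 16 μg/mL → R
Ampicillin (0.06 μg/mL) ≤ 1 μg/mL → susceptible
Cefuroxime: 27 mm is ≤ 28 mm — R
Resistant: 4

4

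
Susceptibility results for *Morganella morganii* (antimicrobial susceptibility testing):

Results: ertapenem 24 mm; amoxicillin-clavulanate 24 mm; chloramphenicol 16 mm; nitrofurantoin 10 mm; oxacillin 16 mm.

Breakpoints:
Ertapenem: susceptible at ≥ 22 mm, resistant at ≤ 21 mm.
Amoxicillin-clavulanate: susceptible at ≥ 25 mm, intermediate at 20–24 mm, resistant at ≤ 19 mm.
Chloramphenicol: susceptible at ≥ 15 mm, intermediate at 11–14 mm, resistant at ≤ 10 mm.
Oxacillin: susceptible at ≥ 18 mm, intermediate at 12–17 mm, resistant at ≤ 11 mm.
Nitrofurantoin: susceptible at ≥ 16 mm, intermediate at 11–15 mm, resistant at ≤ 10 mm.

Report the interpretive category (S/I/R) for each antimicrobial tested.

Ertapenem (24 mm) ≥ 22 mm ⇒ susceptible
Amoxicillin-clavulanate: 24 mm is in 20–24 mm — Intermediate
Chloramphenicol (16 mm) ≥ 15 mm ⇒ susceptible
Nitrofurantoin (10 mm) ≤ 10 mm ⇒ Resistant
Oxacillin 16 mm: in 12–17 mm ⇒ Intermediate

S, I, S, R, I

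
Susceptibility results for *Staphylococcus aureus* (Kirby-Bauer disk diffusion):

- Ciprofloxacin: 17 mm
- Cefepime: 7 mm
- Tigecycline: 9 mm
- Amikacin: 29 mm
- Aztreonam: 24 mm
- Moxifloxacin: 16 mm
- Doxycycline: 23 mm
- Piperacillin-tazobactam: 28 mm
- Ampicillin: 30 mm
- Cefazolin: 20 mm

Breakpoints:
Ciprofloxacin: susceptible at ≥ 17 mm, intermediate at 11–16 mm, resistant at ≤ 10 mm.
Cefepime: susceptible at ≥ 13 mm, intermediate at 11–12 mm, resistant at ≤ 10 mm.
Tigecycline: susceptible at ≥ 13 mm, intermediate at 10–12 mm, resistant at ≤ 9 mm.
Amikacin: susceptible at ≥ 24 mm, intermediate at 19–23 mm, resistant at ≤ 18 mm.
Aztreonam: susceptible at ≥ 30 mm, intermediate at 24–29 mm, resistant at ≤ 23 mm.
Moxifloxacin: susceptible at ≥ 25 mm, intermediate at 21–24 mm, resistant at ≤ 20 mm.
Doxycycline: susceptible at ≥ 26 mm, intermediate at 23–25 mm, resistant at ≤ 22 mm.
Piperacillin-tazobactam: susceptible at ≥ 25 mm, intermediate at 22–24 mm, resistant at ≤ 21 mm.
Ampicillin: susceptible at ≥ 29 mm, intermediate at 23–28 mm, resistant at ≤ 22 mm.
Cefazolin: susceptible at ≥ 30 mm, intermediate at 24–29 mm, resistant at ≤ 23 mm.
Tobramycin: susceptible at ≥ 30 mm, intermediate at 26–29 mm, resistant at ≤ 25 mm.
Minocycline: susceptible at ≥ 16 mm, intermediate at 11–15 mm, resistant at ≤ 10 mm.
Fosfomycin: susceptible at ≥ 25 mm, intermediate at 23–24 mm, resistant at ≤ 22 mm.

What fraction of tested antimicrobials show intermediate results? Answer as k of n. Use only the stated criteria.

2 of 10

Ciprofloxacin: 17 mm is ≥ 17 mm ⇒ Susceptible
Cefepime 7 mm: ≤ 10 mm — resistant
Tigecycline: 9 mm is ≤ 9 mm ⇒ Resistant
Amikacin (29 mm) ≥ 24 mm — susceptible
Aztreonam: 24 mm is in 24–29 mm ⇒ Intermediate
Moxifloxacin (16 mm) ≤ 20 mm — R
Doxycycline 23 mm: in 23–25 mm — I
Piperacillin-tazobactam 28 mm: ≥ 25 mm ⇒ susceptible
Ampicillin: 30 mm is ≥ 29 mm → S
Cefazolin (20 mm) ≤ 23 mm ⇒ Resistant
Intermediate: 2/10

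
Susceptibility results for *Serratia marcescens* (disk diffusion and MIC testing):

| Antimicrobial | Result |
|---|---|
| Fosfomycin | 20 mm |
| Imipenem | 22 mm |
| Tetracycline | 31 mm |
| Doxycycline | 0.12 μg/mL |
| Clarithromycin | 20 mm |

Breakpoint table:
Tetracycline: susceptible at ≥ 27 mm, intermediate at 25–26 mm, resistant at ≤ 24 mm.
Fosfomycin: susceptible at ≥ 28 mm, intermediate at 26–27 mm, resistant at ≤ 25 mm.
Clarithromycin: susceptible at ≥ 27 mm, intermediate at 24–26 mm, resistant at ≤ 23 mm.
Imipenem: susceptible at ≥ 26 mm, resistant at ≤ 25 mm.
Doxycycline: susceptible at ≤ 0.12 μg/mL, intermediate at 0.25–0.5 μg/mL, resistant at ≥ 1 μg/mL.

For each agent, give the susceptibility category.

Fosfomycin 20 mm: ≤ 25 mm ⇒ R
Imipenem (22 mm) ≤ 25 mm ⇒ R
Tetracycline: 31 mm is ≥ 27 mm → Susceptible
Doxycycline: 0.12 μg/mL is ≤ 0.12 μg/mL ⇒ S
Clarithromycin 20 mm: ≤ 23 mm → Resistant

R, R, S, S, R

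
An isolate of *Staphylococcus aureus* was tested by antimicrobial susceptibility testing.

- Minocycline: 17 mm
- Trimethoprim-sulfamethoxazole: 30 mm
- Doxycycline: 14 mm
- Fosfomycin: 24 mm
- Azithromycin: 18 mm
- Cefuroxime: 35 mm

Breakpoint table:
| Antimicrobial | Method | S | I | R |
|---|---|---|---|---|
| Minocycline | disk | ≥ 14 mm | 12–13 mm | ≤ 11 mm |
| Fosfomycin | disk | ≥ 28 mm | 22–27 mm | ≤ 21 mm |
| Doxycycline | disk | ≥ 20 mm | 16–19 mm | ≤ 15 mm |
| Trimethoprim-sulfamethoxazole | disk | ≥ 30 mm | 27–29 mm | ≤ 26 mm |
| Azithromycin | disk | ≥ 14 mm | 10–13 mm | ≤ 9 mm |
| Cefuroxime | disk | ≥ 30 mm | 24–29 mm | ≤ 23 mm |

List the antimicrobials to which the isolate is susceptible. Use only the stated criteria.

Minocycline 17 mm: ≥ 14 mm — susceptible
Trimethoprim-sulfamethoxazole 30 mm: ≥ 30 mm ⇒ susceptible
Doxycycline 14 mm: ≤ 15 mm → Resistant
Fosfomycin 24 mm: in 22–27 mm → I
Azithromycin 18 mm: ≥ 14 mm — susceptible
Cefuroxime (35 mm) ≥ 30 mm → Susceptible

minocycline, trimethoprim-sulfamethoxazole, azithromycin, cefuroxime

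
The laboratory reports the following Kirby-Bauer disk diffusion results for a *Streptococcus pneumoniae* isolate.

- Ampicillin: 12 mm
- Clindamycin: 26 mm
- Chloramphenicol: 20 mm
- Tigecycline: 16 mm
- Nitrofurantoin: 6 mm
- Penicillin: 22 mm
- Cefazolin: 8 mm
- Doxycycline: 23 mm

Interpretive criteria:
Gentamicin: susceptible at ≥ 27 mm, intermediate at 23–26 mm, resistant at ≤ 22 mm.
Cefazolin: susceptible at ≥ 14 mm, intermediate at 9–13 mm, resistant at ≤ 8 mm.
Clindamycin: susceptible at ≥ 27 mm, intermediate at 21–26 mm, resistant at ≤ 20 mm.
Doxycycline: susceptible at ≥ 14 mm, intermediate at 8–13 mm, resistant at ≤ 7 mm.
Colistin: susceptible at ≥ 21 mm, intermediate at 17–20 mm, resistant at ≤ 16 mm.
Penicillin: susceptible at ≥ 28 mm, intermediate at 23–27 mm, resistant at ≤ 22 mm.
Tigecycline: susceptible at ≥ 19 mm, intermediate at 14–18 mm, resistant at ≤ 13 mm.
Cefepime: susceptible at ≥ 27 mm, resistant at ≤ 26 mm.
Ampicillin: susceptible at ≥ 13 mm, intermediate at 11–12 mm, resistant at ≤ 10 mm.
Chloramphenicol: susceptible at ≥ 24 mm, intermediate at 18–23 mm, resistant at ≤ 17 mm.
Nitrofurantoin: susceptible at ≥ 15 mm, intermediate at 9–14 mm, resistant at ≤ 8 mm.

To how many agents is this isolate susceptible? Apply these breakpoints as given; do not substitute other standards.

1

Ampicillin: 12 mm is in 11–12 mm — I
Clindamycin: 26 mm is in 21–26 mm ⇒ Intermediate
Chloramphenicol: 20 mm is in 18–23 mm → intermediate
Tigecycline: 16 mm is in 14–18 mm → Intermediate
Nitrofurantoin 6 mm: ≤ 8 mm — R
Penicillin (22 mm) ≤ 22 mm ⇒ resistant
Cefazolin (8 mm) ≤ 8 mm → R
Doxycycline 23 mm: ≥ 14 mm → Susceptible
Susceptible: 1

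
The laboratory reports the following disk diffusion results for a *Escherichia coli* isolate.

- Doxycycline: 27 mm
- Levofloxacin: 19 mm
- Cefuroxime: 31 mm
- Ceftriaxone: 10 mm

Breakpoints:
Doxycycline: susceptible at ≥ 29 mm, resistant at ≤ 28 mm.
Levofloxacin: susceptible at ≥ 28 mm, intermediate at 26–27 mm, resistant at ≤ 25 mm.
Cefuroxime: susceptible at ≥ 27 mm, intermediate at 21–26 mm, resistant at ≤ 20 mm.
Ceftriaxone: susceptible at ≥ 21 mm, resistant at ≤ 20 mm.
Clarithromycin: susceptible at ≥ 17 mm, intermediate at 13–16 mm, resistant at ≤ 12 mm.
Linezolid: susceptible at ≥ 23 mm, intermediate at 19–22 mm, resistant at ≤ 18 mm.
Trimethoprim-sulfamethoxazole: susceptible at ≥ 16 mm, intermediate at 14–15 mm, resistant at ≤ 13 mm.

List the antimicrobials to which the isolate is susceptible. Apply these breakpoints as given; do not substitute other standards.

Doxycycline (27 mm) ≤ 28 mm ⇒ R
Levofloxacin 19 mm: ≤ 25 mm → R
Cefuroxime: 31 mm is ≥ 27 mm → Susceptible
Ceftriaxone (10 mm) ≤ 20 mm → resistant

cefuroxime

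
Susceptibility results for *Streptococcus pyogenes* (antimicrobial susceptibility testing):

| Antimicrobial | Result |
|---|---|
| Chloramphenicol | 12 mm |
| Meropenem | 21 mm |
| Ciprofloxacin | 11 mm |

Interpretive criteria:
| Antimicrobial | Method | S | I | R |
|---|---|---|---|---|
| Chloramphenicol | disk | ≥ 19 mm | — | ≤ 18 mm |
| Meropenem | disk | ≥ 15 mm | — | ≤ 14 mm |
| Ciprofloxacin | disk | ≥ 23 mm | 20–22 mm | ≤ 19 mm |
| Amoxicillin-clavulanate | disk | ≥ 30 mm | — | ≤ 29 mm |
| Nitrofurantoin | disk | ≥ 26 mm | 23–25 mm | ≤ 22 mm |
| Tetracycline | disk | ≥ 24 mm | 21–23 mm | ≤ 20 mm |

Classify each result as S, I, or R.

R, S, R

Chloramphenicol 12 mm: ≤ 18 mm → R
Meropenem: 21 mm is ≥ 15 mm → susceptible
Ciprofloxacin 11 mm: ≤ 19 mm → resistant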